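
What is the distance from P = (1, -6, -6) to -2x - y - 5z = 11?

distance = |a·x₀ + b·y₀ + c·z₀ - d| / √(a² + b² + c²)
  = |(-2)·1 + (-1)·(-6) + (-5)·(-6) - 11| / √((-2)² + (-1)² + (-5)²)
  = |-2 + 6 + 30 - 11| / √(4 + 1 + 25)
  = |23| / √30
  = 23 / 5.477
  ≈ 4.199

4.199


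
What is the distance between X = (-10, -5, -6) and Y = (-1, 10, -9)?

d = √[(x₂-x₁)² + (y₂-y₁)² + (z₂-z₁)²]
  = √[9² + 15² + (-3)²]
  = √[81 + 225 + 9]
  = √315
  ≈ 17.75

17.75


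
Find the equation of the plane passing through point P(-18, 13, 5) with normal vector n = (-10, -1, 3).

The plane through P with normal n = (a, b, c) satisfies n·(r - P) = 0,
i.e. ax + by + cz = a·x₀ + b·y₀ + c·z₀.
d = (-10)·(-18) + (-1)·13 + 3·5
  = 180 - 13 + 15
  = 182
Equation: -10x - y + 3z = 182

-10x - y + 3z = 182


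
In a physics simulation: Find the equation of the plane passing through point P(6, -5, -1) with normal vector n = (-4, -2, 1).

The plane through P with normal n = (a, b, c) satisfies n·(r - P) = 0,
i.e. ax + by + cz = a·x₀ + b·y₀ + c·z₀.
d = (-4)·6 + (-2)·(-5) + 1·(-1)
  = -24 + 10 - 1
  = -15
Equation: -4x - 2y + z = -15

-4x - 2y + z = -15


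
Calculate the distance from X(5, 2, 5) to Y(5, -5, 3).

d = √[(x₂-x₁)² + (y₂-y₁)² + (z₂-z₁)²]
  = √[0² + (-7)² + (-2)²]
  = √[0 + 49 + 4]
  = √53
  ≈ 7.28

7.28


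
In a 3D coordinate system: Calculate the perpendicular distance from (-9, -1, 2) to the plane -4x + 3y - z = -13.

distance = |a·x₀ + b·y₀ + c·z₀ - d| / √(a² + b² + c²)
  = |(-4)·(-9) + 3·(-1) + (-1)·2 - (-13)| / √((-4)² + 3² + (-1)²)
  = |36 - 3 - 2 + 13| / √(16 + 9 + 1)
  = |44| / √26
  = 44 / 5.099
  ≈ 8.629

8.629


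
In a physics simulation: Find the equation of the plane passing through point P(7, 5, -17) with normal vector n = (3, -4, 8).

The plane through P with normal n = (a, b, c) satisfies n·(r - P) = 0,
i.e. ax + by + cz = a·x₀ + b·y₀ + c·z₀.
d = 3·7 + (-4)·5 + 8·(-17)
  = 21 - 20 - 136
  = -135
Equation: 3x - 4y + 8z = -135

3x - 4y + 8z = -135


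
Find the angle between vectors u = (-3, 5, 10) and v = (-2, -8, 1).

u·v = (-3)·(-2) + 5·(-8) + 10·1 = 6 - 40 + 10 = -24
|u| = √((-3)² + 5² + 10²) = √134 ≈ 11.58
|v| = √((-2)² + (-8)² + 1²) = √69 ≈ 8.307
cos θ = (u·v)/(|u||v|) = -24/(11.58·8.307) ≈ -0.2496
θ = arccos(-0.2496) ≈ 104.5°

104.5°


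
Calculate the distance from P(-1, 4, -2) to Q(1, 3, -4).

d = √[(x₂-x₁)² + (y₂-y₁)² + (z₂-z₁)²]
  = √[2² + (-1)² + (-2)²]
  = √[4 + 1 + 4]
  = √9
  ≈ 3

3


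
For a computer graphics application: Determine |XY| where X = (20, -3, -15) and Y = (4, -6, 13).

d = √[(x₂-x₁)² + (y₂-y₁)² + (z₂-z₁)²]
  = √[(-16)² + (-3)² + 28²]
  = √[256 + 9 + 784]
  = √1049
  ≈ 32.39

32.39


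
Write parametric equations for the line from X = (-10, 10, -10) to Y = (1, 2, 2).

Direction vector d = Y - X = (1 + 10, 2 - 10, 2 + 10) = (11, -8, 12)
Parametric form r = X + t·d:
x = -10 + 11t, y = 10 - 8t, z = -10 + 12t

x = -10 + 11t, y = 10 - 8t, z = -10 + 12t


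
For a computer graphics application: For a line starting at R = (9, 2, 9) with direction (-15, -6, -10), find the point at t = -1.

P(t) = R + t·d
  = (9 + (-15)·(-1), 2 + (-6)·(-1), 9 + (-10)·(-1))
  = (9 + 15, 2 + 6, 9 + 10)
  = (24, 8, 19)

(24, 8, 19)


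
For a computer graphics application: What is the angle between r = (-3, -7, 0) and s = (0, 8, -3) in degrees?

r·s = (-3)·0 + (-7)·8 + 0·(-3) = 0 - 56 + 0 = -56
|r| = √((-3)² + (-7)² + 0²) = √58 ≈ 7.616
|s| = √(0² + 8² + (-3)²) = √73 ≈ 8.544
cos θ = (r·s)/(|r||s|) = -56/(7.616·8.544) ≈ -0.8606
θ = arccos(-0.8606) ≈ 149.4°

149.4°


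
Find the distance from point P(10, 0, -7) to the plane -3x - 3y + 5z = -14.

distance = |a·x₀ + b·y₀ + c·z₀ - d| / √(a² + b² + c²)
  = |(-3)·10 + (-3)·0 + 5·(-7) - (-14)| / √((-3)² + (-3)² + 5²)
  = |-30 + 0 - 35 + 14| / √(9 + 9 + 25)
  = |-51| / √43
  = 51 / 6.557
  ≈ 7.777

7.777


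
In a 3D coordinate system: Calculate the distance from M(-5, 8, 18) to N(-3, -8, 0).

d = √[(x₂-x₁)² + (y₂-y₁)² + (z₂-z₁)²]
  = √[2² + (-16)² + (-18)²]
  = √[4 + 256 + 324]
  = √584
  ≈ 24.17

24.17


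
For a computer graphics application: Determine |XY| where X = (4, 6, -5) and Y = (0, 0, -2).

d = √[(x₂-x₁)² + (y₂-y₁)² + (z₂-z₁)²]
  = √[(-4)² + (-6)² + 3²]
  = √[16 + 36 + 9]
  = √61
  ≈ 7.81

7.81


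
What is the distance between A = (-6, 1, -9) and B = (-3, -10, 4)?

d = √[(x₂-x₁)² + (y₂-y₁)² + (z₂-z₁)²]
  = √[3² + (-11)² + 13²]
  = √[9 + 121 + 169]
  = √299
  ≈ 17.29

17.29


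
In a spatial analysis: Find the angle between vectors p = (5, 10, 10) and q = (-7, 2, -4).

p·q = 5·(-7) + 10·2 + 10·(-4) = -35 + 20 - 40 = -55
|p| = √(5² + 10² + 10²) = √225 ≈ 15
|q| = √((-7)² + 2² + (-4)²) = √69 ≈ 8.307
cos θ = (p·q)/(|p||q|) = -55/(15·8.307) ≈ -0.4414
θ = arccos(-0.4414) ≈ 116.2°

116.2°


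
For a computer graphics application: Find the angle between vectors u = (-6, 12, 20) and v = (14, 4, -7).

u·v = (-6)·14 + 12·4 + 20·(-7) = -84 + 48 - 140 = -176
|u| = √((-6)² + 12² + 20²) = √580 ≈ 24.08
|v| = √(14² + 4² + (-7)²) = √261 ≈ 16.16
cos θ = (u·v)/(|u||v|) = -176/(24.08·16.16) ≈ -0.4524
θ = arccos(-0.4524) ≈ 116.9°

116.9°


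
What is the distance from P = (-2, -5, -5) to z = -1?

distance = |a·x₀ + b·y₀ + c·z₀ - d| / √(a² + b² + c²)
  = |0·(-2) + 0·(-5) + 1·(-5) - (-1)| / √(0² + 0² + 1²)
  = |0 + 0 - 5 + 1| / √(0 + 0 + 1)
  = |-4| / √1
  = 4 / 1
  ≈ 4

4


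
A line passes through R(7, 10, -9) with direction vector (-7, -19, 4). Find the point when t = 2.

P(t) = R + t·d
  = (7 + (-7)·2, 10 + (-19)·2, -9 + 4·2)
  = (7 - 14, 10 - 38, -9 + 8)
  = (-7, -28, -1)

(-7, -28, -1)


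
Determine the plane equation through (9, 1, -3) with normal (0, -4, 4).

The plane through P with normal n = (a, b, c) satisfies n·(r - P) = 0,
i.e. ax + by + cz = a·x₀ + b·y₀ + c·z₀.
d = 0·9 + (-4)·1 + 4·(-3)
  = 0 - 4 - 12
  = -16
Equation: -4y + 4z = -16

-4y + 4z = -16


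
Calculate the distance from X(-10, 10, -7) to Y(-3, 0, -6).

d = √[(x₂-x₁)² + (y₂-y₁)² + (z₂-z₁)²]
  = √[7² + (-10)² + 1²]
  = √[49 + 100 + 1]
  = √150
  ≈ 12.25

12.25


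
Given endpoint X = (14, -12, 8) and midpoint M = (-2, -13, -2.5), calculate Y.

Y = 2M - X
  = (2·(-2) - 14, 2·(-13) - (-12), 2·(-2.5) - 8)
  = (-4 - 14, -26 + 12, -5 - 8)
  = (-18, -14, -13)

(-18, -14, -13)


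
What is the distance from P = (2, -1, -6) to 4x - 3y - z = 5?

distance = |a·x₀ + b·y₀ + c·z₀ - d| / √(a² + b² + c²)
  = |4·2 + (-3)·(-1) + (-1)·(-6) - 5| / √(4² + (-3)² + (-1)²)
  = |8 + 3 + 6 - 5| / √(16 + 9 + 1)
  = |12| / √26
  = 12 / 5.099
  ≈ 2.353

2.353


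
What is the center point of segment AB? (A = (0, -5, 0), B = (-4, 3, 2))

M = ((x₁+x₂)/2, (y₁+y₂)/2, (z₁+z₂)/2)
  = ((0 - 4)/2, (-5 + 3)/2, (0 + 2)/2)
  = (-4/2, -2/2, 2/2)
  = (-2, -1, 1)

(-2, -1, 1)


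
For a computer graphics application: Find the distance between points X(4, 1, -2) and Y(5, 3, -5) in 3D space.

d = √[(x₂-x₁)² + (y₂-y₁)² + (z₂-z₁)²]
  = √[1² + 2² + (-3)²]
  = √[1 + 4 + 9]
  = √14
  ≈ 3.742

3.742


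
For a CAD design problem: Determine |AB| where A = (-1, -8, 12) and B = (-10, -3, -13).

d = √[(x₂-x₁)² + (y₂-y₁)² + (z₂-z₁)²]
  = √[(-9)² + 5² + (-25)²]
  = √[81 + 25 + 625]
  = √731
  ≈ 27.04

27.04


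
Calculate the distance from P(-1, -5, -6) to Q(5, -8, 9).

d = √[(x₂-x₁)² + (y₂-y₁)² + (z₂-z₁)²]
  = √[6² + (-3)² + 15²]
  = √[36 + 9 + 225]
  = √270
  ≈ 16.43

16.43


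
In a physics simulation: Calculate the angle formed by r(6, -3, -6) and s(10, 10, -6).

r·s = 6·10 + (-3)·10 + (-6)·(-6) = 60 - 30 + 36 = 66
|r| = √(6² + (-3)² + (-6)²) = √81 ≈ 9
|s| = √(10² + 10² + (-6)²) = √236 ≈ 15.36
cos θ = (r·s)/(|r||s|) = 66/(9·15.36) ≈ 0.4774
θ = arccos(0.4774) ≈ 61.49°

61.49°


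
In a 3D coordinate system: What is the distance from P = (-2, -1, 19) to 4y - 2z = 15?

distance = |a·x₀ + b·y₀ + c·z₀ - d| / √(a² + b² + c²)
  = |0·(-2) + 4·(-1) + (-2)·19 - 15| / √(0² + 4² + (-2)²)
  = |0 - 4 - 38 - 15| / √(0 + 16 + 4)
  = |-57| / √20
  = 57 / 4.472
  ≈ 12.75

12.75


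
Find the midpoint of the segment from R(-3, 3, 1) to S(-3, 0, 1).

M = ((x₁+x₂)/2, (y₁+y₂)/2, (z₁+z₂)/2)
  = ((-3 - 3)/2, (3 + 0)/2, (1 + 1)/2)
  = (-6/2, 3/2, 2/2)
  = (-3, 1.5, 1)

(-3, 1.5, 1)


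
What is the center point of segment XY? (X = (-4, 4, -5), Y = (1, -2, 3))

M = ((x₁+x₂)/2, (y₁+y₂)/2, (z₁+z₂)/2)
  = ((-4 + 1)/2, (4 - 2)/2, (-5 + 3)/2)
  = (-3/2, 2/2, -2/2)
  = (-1.5, 1, -1)

(-1.5, 1, -1)


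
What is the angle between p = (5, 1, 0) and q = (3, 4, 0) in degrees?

p·q = 5·3 + 1·4 + 0·0 = 15 + 4 + 0 = 19
|p| = √(5² + 1² + 0²) = √26 ≈ 5.099
|q| = √(3² + 4² + 0²) = √25 ≈ 5
cos θ = (p·q)/(|p||q|) = 19/(5.099·5) ≈ 0.7452
θ = arccos(0.7452) ≈ 41.82°

41.82°


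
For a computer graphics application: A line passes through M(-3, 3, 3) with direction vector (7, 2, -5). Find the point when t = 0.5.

P(t) = M + t·d
  = (-3 + 7·0.5, 3 + 2·0.5, 3 + (-5)·0.5)
  = (-3 + 3.5, 3 + 1, 3 - 2.5)
  = (0.5, 4, 0.5)

(0.5, 4, 0.5)


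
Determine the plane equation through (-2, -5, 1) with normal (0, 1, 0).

The plane through P with normal n = (a, b, c) satisfies n·(r - P) = 0,
i.e. ax + by + cz = a·x₀ + b·y₀ + c·z₀.
d = 0·(-2) + 1·(-5) + 0·1
  = 0 - 5 + 0
  = -5
Equation: y = -5

y = -5


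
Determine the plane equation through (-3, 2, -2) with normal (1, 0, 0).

The plane through P with normal n = (a, b, c) satisfies n·(r - P) = 0,
i.e. ax + by + cz = a·x₀ + b·y₀ + c·z₀.
d = 1·(-3) + 0·2 + 0·(-2)
  = -3 + 0 + 0
  = -3
Equation: x = -3

x = -3


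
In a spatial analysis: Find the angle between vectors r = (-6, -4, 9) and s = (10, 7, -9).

r·s = (-6)·10 + (-4)·7 + 9·(-9) = -60 - 28 - 81 = -169
|r| = √((-6)² + (-4)² + 9²) = √133 ≈ 11.53
|s| = √(10² + 7² + (-9)²) = √230 ≈ 15.17
cos θ = (r·s)/(|r||s|) = -169/(11.53·15.17) ≈ -0.9663
θ = arccos(-0.9663) ≈ 165.1°

165.1°


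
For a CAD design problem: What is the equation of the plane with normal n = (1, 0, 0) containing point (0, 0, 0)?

The plane through P with normal n = (a, b, c) satisfies n·(r - P) = 0,
i.e. ax + by + cz = a·x₀ + b·y₀ + c·z₀.
d = 1·0 + 0·0 + 0·0
  = 0 + 0 + 0
  = 0
Equation: x = 0

x = 0


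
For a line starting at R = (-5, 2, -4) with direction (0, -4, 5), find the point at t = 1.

P(t) = R + t·d
  = (-5 + 0·1, 2 + (-4)·1, -4 + 5·1)
  = (-5 + 0, 2 - 4, -4 + 5)
  = (-5, -2, 1)

(-5, -2, 1)


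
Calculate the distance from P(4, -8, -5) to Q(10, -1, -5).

d = √[(x₂-x₁)² + (y₂-y₁)² + (z₂-z₁)²]
  = √[6² + 7² + 0²]
  = √[36 + 49 + 0]
  = √85
  ≈ 9.22

9.22


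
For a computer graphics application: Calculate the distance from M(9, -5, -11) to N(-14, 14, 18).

d = √[(x₂-x₁)² + (y₂-y₁)² + (z₂-z₁)²]
  = √[(-23)² + 19² + 29²]
  = √[529 + 361 + 841]
  = √1731
  ≈ 41.61

41.61


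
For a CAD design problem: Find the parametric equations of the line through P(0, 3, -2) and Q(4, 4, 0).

Direction vector d = Q - P = (4 + 0, 4 - 3, 0 + 2) = (4, 1, 2)
Parametric form r = P + t·d:
x = 0 + 4t, y = 3 + t, z = -2 + 2t

x = 0 + 4t, y = 3 + t, z = -2 + 2t


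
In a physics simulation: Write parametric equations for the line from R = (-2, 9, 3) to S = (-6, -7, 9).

Direction vector d = S - R = (-6 + 2, -7 - 9, 9 - 3) = (-4, -16, 6)
Parametric form r = R + t·d:
x = -2 - 4t, y = 9 - 16t, z = 3 + 6t

x = -2 - 4t, y = 9 - 16t, z = 3 + 6t


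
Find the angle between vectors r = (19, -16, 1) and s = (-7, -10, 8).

r·s = 19·(-7) + (-16)·(-10) + 1·8 = -133 + 160 + 8 = 35
|r| = √(19² + (-16)² + 1²) = √618 ≈ 24.86
|s| = √((-7)² + (-10)² + 8²) = √213 ≈ 14.59
cos θ = (r·s)/(|r||s|) = 35/(24.86·14.59) ≈ 0.09647
θ = arccos(0.09647) ≈ 84.46°

84.46°


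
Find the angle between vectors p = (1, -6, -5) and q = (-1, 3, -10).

p·q = 1·(-1) + (-6)·3 + (-5)·(-10) = -1 - 18 + 50 = 31
|p| = √(1² + (-6)² + (-5)²) = √62 ≈ 7.874
|q| = √((-1)² + 3² + (-10)²) = √110 ≈ 10.49
cos θ = (p·q)/(|p||q|) = 31/(7.874·10.49) ≈ 0.3754
θ = arccos(0.3754) ≈ 67.95°

67.95°


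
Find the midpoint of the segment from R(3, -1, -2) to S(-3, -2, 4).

M = ((x₁+x₂)/2, (y₁+y₂)/2, (z₁+z₂)/2)
  = ((3 - 3)/2, (-1 - 2)/2, (-2 + 4)/2)
  = (0/2, -3/2, 2/2)
  = (0, -1.5, 1)

(0, -1.5, 1)


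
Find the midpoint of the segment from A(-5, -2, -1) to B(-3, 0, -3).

M = ((x₁+x₂)/2, (y₁+y₂)/2, (z₁+z₂)/2)
  = ((-5 - 3)/2, (-2 + 0)/2, (-1 - 3)/2)
  = (-8/2, -2/2, -4/2)
  = (-4, -1, -2)

(-4, -1, -2)


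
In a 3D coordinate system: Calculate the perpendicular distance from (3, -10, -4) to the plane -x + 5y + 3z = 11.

distance = |a·x₀ + b·y₀ + c·z₀ - d| / √(a² + b² + c²)
  = |(-1)·3 + 5·(-10) + 3·(-4) - 11| / √((-1)² + 5² + 3²)
  = |-3 - 50 - 12 - 11| / √(1 + 25 + 9)
  = |-76| / √35
  = 76 / 5.916
  ≈ 12.85

12.85


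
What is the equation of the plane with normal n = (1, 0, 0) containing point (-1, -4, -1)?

The plane through P with normal n = (a, b, c) satisfies n·(r - P) = 0,
i.e. ax + by + cz = a·x₀ + b·y₀ + c·z₀.
d = 1·(-1) + 0·(-4) + 0·(-1)
  = -1 + 0 + 0
  = -1
Equation: x = -1

x = -1


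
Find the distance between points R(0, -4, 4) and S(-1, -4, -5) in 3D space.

d = √[(x₂-x₁)² + (y₂-y₁)² + (z₂-z₁)²]
  = √[(-1)² + 0² + (-9)²]
  = √[1 + 0 + 81]
  = √82
  ≈ 9.055

9.055


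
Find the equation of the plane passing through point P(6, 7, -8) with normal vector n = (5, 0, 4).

The plane through P with normal n = (a, b, c) satisfies n·(r - P) = 0,
i.e. ax + by + cz = a·x₀ + b·y₀ + c·z₀.
d = 5·6 + 0·7 + 4·(-8)
  = 30 + 0 - 32
  = -2
Equation: 5x + 4z = -2

5x + 4z = -2


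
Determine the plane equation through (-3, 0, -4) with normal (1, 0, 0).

The plane through P with normal n = (a, b, c) satisfies n·(r - P) = 0,
i.e. ax + by + cz = a·x₀ + b·y₀ + c·z₀.
d = 1·(-3) + 0·0 + 0·(-4)
  = -3 + 0 + 0
  = -3
Equation: x = -3

x = -3


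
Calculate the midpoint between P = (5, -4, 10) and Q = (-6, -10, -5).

M = ((x₁+x₂)/2, (y₁+y₂)/2, (z₁+z₂)/2)
  = ((5 - 6)/2, (-4 - 10)/2, (10 - 5)/2)
  = (-1/2, -14/2, 5/2)
  = (-0.5, -7, 2.5)

(-0.5, -7, 2.5)


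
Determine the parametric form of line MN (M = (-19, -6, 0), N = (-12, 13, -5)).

Direction vector d = N - M = (-12 + 19, 13 + 6, -5 + 0) = (7, 19, -5)
Parametric form r = M + t·d:
x = -19 + 7t, y = -6 + 19t, z = 0 - 5t

x = -19 + 7t, y = -6 + 19t, z = 0 - 5t


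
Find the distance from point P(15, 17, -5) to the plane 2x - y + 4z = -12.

distance = |a·x₀ + b·y₀ + c·z₀ - d| / √(a² + b² + c²)
  = |2·15 + (-1)·17 + 4·(-5) - (-12)| / √(2² + (-1)² + 4²)
  = |30 - 17 - 20 + 12| / √(4 + 1 + 16)
  = |5| / √21
  = 5 / 4.583
  ≈ 1.091

1.091


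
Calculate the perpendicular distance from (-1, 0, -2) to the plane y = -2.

distance = |a·x₀ + b·y₀ + c·z₀ - d| / √(a² + b² + c²)
  = |0·(-1) + 1·0 + 0·(-2) - (-2)| / √(0² + 1² + 0²)
  = |0 + 0 + 0 + 2| / √(0 + 1 + 0)
  = |2| / √1
  = 2 / 1
  ≈ 2

2


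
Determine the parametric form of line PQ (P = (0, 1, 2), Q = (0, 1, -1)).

Direction vector d = Q - P = (0 + 0, 1 - 1, -1 - 2) = (0, 0, -3)
Parametric form r = P + t·d:
x = 0, y = 1, z = 2 - 3t

x = 0, y = 1, z = 2 - 3t


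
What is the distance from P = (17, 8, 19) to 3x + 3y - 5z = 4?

distance = |a·x₀ + b·y₀ + c·z₀ - d| / √(a² + b² + c²)
  = |3·17 + 3·8 + (-5)·19 - 4| / √(3² + 3² + (-5)²)
  = |51 + 24 - 95 - 4| / √(9 + 9 + 25)
  = |-24| / √43
  = 24 / 6.557
  ≈ 3.66

3.66


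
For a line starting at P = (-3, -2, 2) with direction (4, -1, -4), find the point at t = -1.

P(t) = P + t·d
  = (-3 + 4·(-1), -2 + (-1)·(-1), 2 + (-4)·(-1))
  = (-3 - 4, -2 + 1, 2 + 4)
  = (-7, -1, 6)

(-7, -1, 6)


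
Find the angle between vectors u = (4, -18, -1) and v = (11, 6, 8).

u·v = 4·11 + (-18)·6 + (-1)·8 = 44 - 108 - 8 = -72
|u| = √(4² + (-18)² + (-1)²) = √341 ≈ 18.47
|v| = √(11² + 6² + 8²) = √221 ≈ 14.87
cos θ = (u·v)/(|u||v|) = -72/(18.47·14.87) ≈ -0.2623
θ = arccos(-0.2623) ≈ 105.2°

105.2°


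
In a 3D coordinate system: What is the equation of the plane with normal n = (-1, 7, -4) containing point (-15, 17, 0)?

The plane through P with normal n = (a, b, c) satisfies n·(r - P) = 0,
i.e. ax + by + cz = a·x₀ + b·y₀ + c·z₀.
d = (-1)·(-15) + 7·17 + (-4)·0
  = 15 + 119 + 0
  = 134
Equation: -x + 7y - 4z = 134

-x + 7y - 4z = 134


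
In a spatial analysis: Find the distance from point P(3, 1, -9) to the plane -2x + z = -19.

distance = |a·x₀ + b·y₀ + c·z₀ - d| / √(a² + b² + c²)
  = |(-2)·3 + 0·1 + 1·(-9) - (-19)| / √((-2)² + 0² + 1²)
  = |-6 + 0 - 9 + 19| / √(4 + 0 + 1)
  = |4| / √5
  = 4 / 2.236
  ≈ 1.789

1.789


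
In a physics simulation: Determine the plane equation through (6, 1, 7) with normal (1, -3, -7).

The plane through P with normal n = (a, b, c) satisfies n·(r - P) = 0,
i.e. ax + by + cz = a·x₀ + b·y₀ + c·z₀.
d = 1·6 + (-3)·1 + (-7)·7
  = 6 - 3 - 49
  = -46
Equation: x - 3y - 7z = -46

x - 3y - 7z = -46


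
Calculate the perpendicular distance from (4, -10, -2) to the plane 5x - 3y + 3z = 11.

distance = |a·x₀ + b·y₀ + c·z₀ - d| / √(a² + b² + c²)
  = |5·4 + (-3)·(-10) + 3·(-2) - 11| / √(5² + (-3)² + 3²)
  = |20 + 30 - 6 - 11| / √(25 + 9 + 9)
  = |33| / √43
  = 33 / 6.557
  ≈ 5.032

5.032


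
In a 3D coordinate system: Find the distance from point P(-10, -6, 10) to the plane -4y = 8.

distance = |a·x₀ + b·y₀ + c·z₀ - d| / √(a² + b² + c²)
  = |0·(-10) + (-4)·(-6) + 0·10 - 8| / √(0² + (-4)² + 0²)
  = |0 + 24 + 0 - 8| / √(0 + 16 + 0)
  = |16| / √16
  = 16 / 4
  ≈ 4

4


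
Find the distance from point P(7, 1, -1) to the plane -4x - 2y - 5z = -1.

distance = |a·x₀ + b·y₀ + c·z₀ - d| / √(a² + b² + c²)
  = |(-4)·7 + (-2)·1 + (-5)·(-1) - (-1)| / √((-4)² + (-2)² + (-5)²)
  = |-28 - 2 + 5 + 1| / √(16 + 4 + 25)
  = |-24| / √45
  = 24 / 6.708
  ≈ 3.578

3.578


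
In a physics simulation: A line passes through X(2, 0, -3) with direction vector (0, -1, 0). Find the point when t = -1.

P(t) = X + t·d
  = (2 + 0·(-1), 0 + (-1)·(-1), -3 + 0·(-1))
  = (2 + 0, 0 + 1, -3 + 0)
  = (2, 1, -3)

(2, 1, -3)


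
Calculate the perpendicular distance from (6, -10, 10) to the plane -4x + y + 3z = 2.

distance = |a·x₀ + b·y₀ + c·z₀ - d| / √(a² + b² + c²)
  = |(-4)·6 + 1·(-10) + 3·10 - 2| / √((-4)² + 1² + 3²)
  = |-24 - 10 + 30 - 2| / √(16 + 1 + 9)
  = |-6| / √26
  = 6 / 5.099
  ≈ 1.177

1.177


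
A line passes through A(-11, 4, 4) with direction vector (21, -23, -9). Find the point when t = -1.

P(t) = A + t·d
  = (-11 + 21·(-1), 4 + (-23)·(-1), 4 + (-9)·(-1))
  = (-11 - 21, 4 + 23, 4 + 9)
  = (-32, 27, 13)

(-32, 27, 13)


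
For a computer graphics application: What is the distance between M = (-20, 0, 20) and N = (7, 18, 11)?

d = √[(x₂-x₁)² + (y₂-y₁)² + (z₂-z₁)²]
  = √[27² + 18² + (-9)²]
  = √[729 + 324 + 81]
  = √1134
  ≈ 33.67

33.67


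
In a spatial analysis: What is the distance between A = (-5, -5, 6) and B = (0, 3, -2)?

d = √[(x₂-x₁)² + (y₂-y₁)² + (z₂-z₁)²]
  = √[5² + 8² + (-8)²]
  = √[25 + 64 + 64]
  = √153
  ≈ 12.37

12.37


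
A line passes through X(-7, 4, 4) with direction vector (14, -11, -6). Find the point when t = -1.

P(t) = X + t·d
  = (-7 + 14·(-1), 4 + (-11)·(-1), 4 + (-6)·(-1))
  = (-7 - 14, 4 + 11, 4 + 6)
  = (-21, 15, 10)

(-21, 15, 10)


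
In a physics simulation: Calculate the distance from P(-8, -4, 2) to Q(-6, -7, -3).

d = √[(x₂-x₁)² + (y₂-y₁)² + (z₂-z₁)²]
  = √[2² + (-3)² + (-5)²]
  = √[4 + 9 + 25]
  = √38
  ≈ 6.164

6.164


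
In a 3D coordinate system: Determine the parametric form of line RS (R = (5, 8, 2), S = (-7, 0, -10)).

Direction vector d = S - R = (-7 - 5, 0 - 8, -10 - 2) = (-12, -8, -12)
Parametric form r = R + t·d:
x = 5 - 12t, y = 8 - 8t, z = 2 - 12t

x = 5 - 12t, y = 8 - 8t, z = 2 - 12t


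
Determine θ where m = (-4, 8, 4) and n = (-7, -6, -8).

m·n = (-4)·(-7) + 8·(-6) + 4·(-8) = 28 - 48 - 32 = -52
|m| = √((-4)² + 8² + 4²) = √96 ≈ 9.798
|n| = √((-7)² + (-6)² + (-8)²) = √149 ≈ 12.21
cos θ = (m·n)/(|m||n|) = -52/(9.798·12.21) ≈ -0.4348
θ = arccos(-0.4348) ≈ 115.8°

115.8°


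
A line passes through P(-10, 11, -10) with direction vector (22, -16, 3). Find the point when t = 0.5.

P(t) = P + t·d
  = (-10 + 22·0.5, 11 + (-16)·0.5, -10 + 3·0.5)
  = (-10 + 11, 11 - 8, -10 + 1.5)
  = (1, 3, -8.5)

(1, 3, -8.5)


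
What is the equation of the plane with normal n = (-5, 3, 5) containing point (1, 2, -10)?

The plane through P with normal n = (a, b, c) satisfies n·(r - P) = 0,
i.e. ax + by + cz = a·x₀ + b·y₀ + c·z₀.
d = (-5)·1 + 3·2 + 5·(-10)
  = -5 + 6 - 50
  = -49
Equation: -5x + 3y + 5z = -49

-5x + 3y + 5z = -49


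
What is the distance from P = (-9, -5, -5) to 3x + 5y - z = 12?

distance = |a·x₀ + b·y₀ + c·z₀ - d| / √(a² + b² + c²)
  = |3·(-9) + 5·(-5) + (-1)·(-5) - 12| / √(3² + 5² + (-1)²)
  = |-27 - 25 + 5 - 12| / √(9 + 25 + 1)
  = |-59| / √35
  = 59 / 5.916
  ≈ 9.973

9.973


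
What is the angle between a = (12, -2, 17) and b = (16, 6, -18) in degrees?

a·b = 12·16 + (-2)·6 + 17·(-18) = 192 - 12 - 306 = -126
|a| = √(12² + (-2)² + 17²) = √437 ≈ 20.9
|b| = √(16² + 6² + (-18)²) = √616 ≈ 24.82
cos θ = (a·b)/(|a||b|) = -126/(20.9·24.82) ≈ -0.2429
θ = arccos(-0.2429) ≈ 104.1°

104.1°


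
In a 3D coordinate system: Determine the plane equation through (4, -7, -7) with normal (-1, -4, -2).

The plane through P with normal n = (a, b, c) satisfies n·(r - P) = 0,
i.e. ax + by + cz = a·x₀ + b·y₀ + c·z₀.
d = (-1)·4 + (-4)·(-7) + (-2)·(-7)
  = -4 + 28 + 14
  = 38
Equation: -x - 4y - 2z = 38

-x - 4y - 2z = 38


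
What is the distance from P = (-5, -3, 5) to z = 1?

distance = |a·x₀ + b·y₀ + c·z₀ - d| / √(a² + b² + c²)
  = |0·(-5) + 0·(-3) + 1·5 - 1| / √(0² + 0² + 1²)
  = |0 + 0 + 5 - 1| / √(0 + 0 + 1)
  = |4| / √1
  = 4 / 1
  ≈ 4

4


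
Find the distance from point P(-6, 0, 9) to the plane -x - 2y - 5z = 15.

distance = |a·x₀ + b·y₀ + c·z₀ - d| / √(a² + b² + c²)
  = |(-1)·(-6) + (-2)·0 + (-5)·9 - 15| / √((-1)² + (-2)² + (-5)²)
  = |6 + 0 - 45 - 15| / √(1 + 4 + 25)
  = |-54| / √30
  = 54 / 5.477
  ≈ 9.859

9.859


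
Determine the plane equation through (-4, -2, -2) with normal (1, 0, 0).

The plane through P with normal n = (a, b, c) satisfies n·(r - P) = 0,
i.e. ax + by + cz = a·x₀ + b·y₀ + c·z₀.
d = 1·(-4) + 0·(-2) + 0·(-2)
  = -4 + 0 + 0
  = -4
Equation: x = -4

x = -4


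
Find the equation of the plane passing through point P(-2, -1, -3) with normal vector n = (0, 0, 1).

The plane through P with normal n = (a, b, c) satisfies n·(r - P) = 0,
i.e. ax + by + cz = a·x₀ + b·y₀ + c·z₀.
d = 0·(-2) + 0·(-1) + 1·(-3)
  = 0 + 0 - 3
  = -3
Equation: z = -3

z = -3


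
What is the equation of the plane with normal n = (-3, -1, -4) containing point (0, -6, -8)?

The plane through P with normal n = (a, b, c) satisfies n·(r - P) = 0,
i.e. ax + by + cz = a·x₀ + b·y₀ + c·z₀.
d = (-3)·0 + (-1)·(-6) + (-4)·(-8)
  = 0 + 6 + 32
  = 38
Equation: -3x - y - 4z = 38

-3x - y - 4z = 38


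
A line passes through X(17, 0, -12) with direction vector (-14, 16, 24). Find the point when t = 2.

P(t) = X + t·d
  = (17 + (-14)·2, 0 + 16·2, -12 + 24·2)
  = (17 - 28, 0 + 32, -12 + 48)
  = (-11, 32, 36)

(-11, 32, 36)


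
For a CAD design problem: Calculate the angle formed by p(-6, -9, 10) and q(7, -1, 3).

p·q = (-6)·7 + (-9)·(-1) + 10·3 = -42 + 9 + 30 = -3
|p| = √((-6)² + (-9)² + 10²) = √217 ≈ 14.73
|q| = √(7² + (-1)² + 3²) = √59 ≈ 7.681
cos θ = (p·q)/(|p||q|) = -3/(14.73·7.681) ≈ -0.02651
θ = arccos(-0.02651) ≈ 91.52°

91.52°


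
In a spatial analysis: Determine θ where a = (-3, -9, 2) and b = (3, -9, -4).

a·b = (-3)·3 + (-9)·(-9) + 2·(-4) = -9 + 81 - 8 = 64
|a| = √((-3)² + (-9)² + 2²) = √94 ≈ 9.695
|b| = √(3² + (-9)² + (-4)²) = √106 ≈ 10.3
cos θ = (a·b)/(|a||b|) = 64/(9.695·10.3) ≈ 0.6412
θ = arccos(0.6412) ≈ 50.12°

50.12°


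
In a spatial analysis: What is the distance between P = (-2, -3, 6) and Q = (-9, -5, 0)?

d = √[(x₂-x₁)² + (y₂-y₁)² + (z₂-z₁)²]
  = √[(-7)² + (-2)² + (-6)²]
  = √[49 + 4 + 36]
  = √89
  ≈ 9.434

9.434


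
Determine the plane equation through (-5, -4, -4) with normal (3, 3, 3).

The plane through P with normal n = (a, b, c) satisfies n·(r - P) = 0,
i.e. ax + by + cz = a·x₀ + b·y₀ + c·z₀.
d = 3·(-5) + 3·(-4) + 3·(-4)
  = -15 - 12 - 12
  = -39
Equation: 3x + 3y + 3z = -39

3x + 3y + 3z = -39


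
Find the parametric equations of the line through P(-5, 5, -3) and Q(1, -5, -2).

Direction vector d = Q - P = (1 + 5, -5 - 5, -2 + 3) = (6, -10, 1)
Parametric form r = P + t·d:
x = -5 + 6t, y = 5 - 10t, z = -3 + t

x = -5 + 6t, y = 5 - 10t, z = -3 + t


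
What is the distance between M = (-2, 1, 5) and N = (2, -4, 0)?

d = √[(x₂-x₁)² + (y₂-y₁)² + (z₂-z₁)²]
  = √[4² + (-5)² + (-5)²]
  = √[16 + 25 + 25]
  = √66
  ≈ 8.124

8.124


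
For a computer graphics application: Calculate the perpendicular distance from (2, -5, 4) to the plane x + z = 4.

distance = |a·x₀ + b·y₀ + c·z₀ - d| / √(a² + b² + c²)
  = |1·2 + 0·(-5) + 1·4 - 4| / √(1² + 0² + 1²)
  = |2 + 0 + 4 - 4| / √(1 + 0 + 1)
  = |2| / √2
  = 2 / 1.414
  ≈ 1.414

1.414


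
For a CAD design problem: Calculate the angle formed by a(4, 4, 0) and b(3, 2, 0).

a·b = 4·3 + 4·2 + 0·0 = 12 + 8 + 0 = 20
|a| = √(4² + 4² + 0²) = √32 ≈ 5.657
|b| = √(3² + 2² + 0²) = √13 ≈ 3.606
cos θ = (a·b)/(|a||b|) = 20/(5.657·3.606) ≈ 0.9806
θ = arccos(0.9806) ≈ 11.31°

11.31°


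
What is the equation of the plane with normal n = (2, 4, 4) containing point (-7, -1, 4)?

The plane through P with normal n = (a, b, c) satisfies n·(r - P) = 0,
i.e. ax + by + cz = a·x₀ + b·y₀ + c·z₀.
d = 2·(-7) + 4·(-1) + 4·4
  = -14 - 4 + 16
  = -2
Equation: 2x + 4y + 4z = -2

2x + 4y + 4z = -2


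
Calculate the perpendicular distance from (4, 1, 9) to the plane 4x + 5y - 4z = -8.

distance = |a·x₀ + b·y₀ + c·z₀ - d| / √(a² + b² + c²)
  = |4·4 + 5·1 + (-4)·9 - (-8)| / √(4² + 5² + (-4)²)
  = |16 + 5 - 36 + 8| / √(16 + 25 + 16)
  = |-7| / √57
  = 7 / 7.55
  ≈ 0.9272

0.9272


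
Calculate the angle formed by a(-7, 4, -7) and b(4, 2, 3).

a·b = (-7)·4 + 4·2 + (-7)·3 = -28 + 8 - 21 = -41
|a| = √((-7)² + 4² + (-7)²) = √114 ≈ 10.68
|b| = √(4² + 2² + 3²) = √29 ≈ 5.385
cos θ = (a·b)/(|a||b|) = -41/(10.68·5.385) ≈ -0.7131
θ = arccos(-0.7131) ≈ 135.5°

135.5°


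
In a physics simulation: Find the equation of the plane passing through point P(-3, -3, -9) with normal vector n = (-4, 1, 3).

The plane through P with normal n = (a, b, c) satisfies n·(r - P) = 0,
i.e. ax + by + cz = a·x₀ + b·y₀ + c·z₀.
d = (-4)·(-3) + 1·(-3) + 3·(-9)
  = 12 - 3 - 27
  = -18
Equation: -4x + y + 3z = -18

-4x + y + 3z = -18


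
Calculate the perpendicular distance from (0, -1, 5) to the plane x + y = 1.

distance = |a·x₀ + b·y₀ + c·z₀ - d| / √(a² + b² + c²)
  = |1·0 + 1·(-1) + 0·5 - 1| / √(1² + 1² + 0²)
  = |0 - 1 + 0 - 1| / √(1 + 1 + 0)
  = |-2| / √2
  = 2 / 1.414
  ≈ 1.414

1.414


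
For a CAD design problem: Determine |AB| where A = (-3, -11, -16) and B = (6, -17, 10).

d = √[(x₂-x₁)² + (y₂-y₁)² + (z₂-z₁)²]
  = √[9² + (-6)² + 26²]
  = √[81 + 36 + 676]
  = √793
  ≈ 28.16

28.16


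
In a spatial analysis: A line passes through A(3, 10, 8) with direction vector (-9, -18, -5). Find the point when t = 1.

P(t) = A + t·d
  = (3 + (-9)·1, 10 + (-18)·1, 8 + (-5)·1)
  = (3 - 9, 10 - 18, 8 - 5)
  = (-6, -8, 3)

(-6, -8, 3)


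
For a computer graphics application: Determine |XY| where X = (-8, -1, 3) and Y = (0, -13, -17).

d = √[(x₂-x₁)² + (y₂-y₁)² + (z₂-z₁)²]
  = √[8² + (-12)² + (-20)²]
  = √[64 + 144 + 400]
  = √608
  ≈ 24.66

24.66


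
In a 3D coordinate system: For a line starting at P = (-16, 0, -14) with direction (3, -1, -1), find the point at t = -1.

P(t) = P + t·d
  = (-16 + 3·(-1), 0 + (-1)·(-1), -14 + (-1)·(-1))
  = (-16 - 3, 0 + 1, -14 + 1)
  = (-19, 1, -13)

(-19, 1, -13)


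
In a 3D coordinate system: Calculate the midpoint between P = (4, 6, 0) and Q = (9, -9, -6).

M = ((x₁+x₂)/2, (y₁+y₂)/2, (z₁+z₂)/2)
  = ((4 + 9)/2, (6 - 9)/2, (0 - 6)/2)
  = (13/2, -3/2, -6/2)
  = (6.5, -1.5, -3)

(6.5, -1.5, -3)


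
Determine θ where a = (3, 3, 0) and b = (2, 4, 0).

a·b = 3·2 + 3·4 + 0·0 = 6 + 12 + 0 = 18
|a| = √(3² + 3² + 0²) = √18 ≈ 4.243
|b| = √(2² + 4² + 0²) = √20 ≈ 4.472
cos θ = (a·b)/(|a||b|) = 18/(4.243·4.472) ≈ 0.9487
θ = arccos(0.9487) ≈ 18.43°

18.43°


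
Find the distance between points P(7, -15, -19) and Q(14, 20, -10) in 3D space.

d = √[(x₂-x₁)² + (y₂-y₁)² + (z₂-z₁)²]
  = √[7² + 35² + 9²]
  = √[49 + 1225 + 81]
  = √1355
  ≈ 36.81

36.81


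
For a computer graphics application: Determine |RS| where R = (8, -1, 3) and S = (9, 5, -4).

d = √[(x₂-x₁)² + (y₂-y₁)² + (z₂-z₁)²]
  = √[1² + 6² + (-7)²]
  = √[1 + 36 + 49]
  = √86
  ≈ 9.274

9.274


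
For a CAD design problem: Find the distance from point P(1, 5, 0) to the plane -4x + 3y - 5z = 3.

distance = |a·x₀ + b·y₀ + c·z₀ - d| / √(a² + b² + c²)
  = |(-4)·1 + 3·5 + (-5)·0 - 3| / √((-4)² + 3² + (-5)²)
  = |-4 + 15 + 0 - 3| / √(16 + 9 + 25)
  = |8| / √50
  = 8 / 7.071
  ≈ 1.131

1.131


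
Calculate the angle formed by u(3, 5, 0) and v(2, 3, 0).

u·v = 3·2 + 5·3 + 0·0 = 6 + 15 + 0 = 21
|u| = √(3² + 5² + 0²) = √34 ≈ 5.831
|v| = √(2² + 3² + 0²) = √13 ≈ 3.606
cos θ = (u·v)/(|u||v|) = 21/(5.831·3.606) ≈ 0.9989
θ = arccos(0.9989) ≈ 2.726°

2.726°


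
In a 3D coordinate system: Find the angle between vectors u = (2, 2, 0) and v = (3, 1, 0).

u·v = 2·3 + 2·1 + 0·0 = 6 + 2 + 0 = 8
|u| = √(2² + 2² + 0²) = √8 ≈ 2.828
|v| = √(3² + 1² + 0²) = √10 ≈ 3.162
cos θ = (u·v)/(|u||v|) = 8/(2.828·3.162) ≈ 0.8944
θ = arccos(0.8944) ≈ 26.57°

26.57°


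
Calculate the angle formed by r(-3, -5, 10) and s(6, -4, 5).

r·s = (-3)·6 + (-5)·(-4) + 10·5 = -18 + 20 + 50 = 52
|r| = √((-3)² + (-5)² + 10²) = √134 ≈ 11.58
|s| = √(6² + (-4)² + 5²) = √77 ≈ 8.775
cos θ = (r·s)/(|r||s|) = 52/(11.58·8.775) ≈ 0.5119
θ = arccos(0.5119) ≈ 59.21°

59.21°


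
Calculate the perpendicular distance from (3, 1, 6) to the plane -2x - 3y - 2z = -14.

distance = |a·x₀ + b·y₀ + c·z₀ - d| / √(a² + b² + c²)
  = |(-2)·3 + (-3)·1 + (-2)·6 - (-14)| / √((-2)² + (-3)² + (-2)²)
  = |-6 - 3 - 12 + 14| / √(4 + 9 + 4)
  = |-7| / √17
  = 7 / 4.123
  ≈ 1.698

1.698


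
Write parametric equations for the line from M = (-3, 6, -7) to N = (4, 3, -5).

Direction vector d = N - M = (4 + 3, 3 - 6, -5 + 7) = (7, -3, 2)
Parametric form r = M + t·d:
x = -3 + 7t, y = 6 - 3t, z = -7 + 2t

x = -3 + 7t, y = 6 - 3t, z = -7 + 2t


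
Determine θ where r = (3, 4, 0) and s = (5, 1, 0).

r·s = 3·5 + 4·1 + 0·0 = 15 + 4 + 0 = 19
|r| = √(3² + 4² + 0²) = √25 ≈ 5
|s| = √(5² + 1² + 0²) = √26 ≈ 5.099
cos θ = (r·s)/(|r||s|) = 19/(5·5.099) ≈ 0.7452
θ = arccos(0.7452) ≈ 41.82°

41.82°


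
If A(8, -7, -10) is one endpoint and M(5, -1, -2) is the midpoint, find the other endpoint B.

B = 2M - A
  = (2·5 - 8, 2·(-1) - (-7), 2·(-2) - (-10))
  = (10 - 8, -2 + 7, -4 + 10)
  = (2, 5, 6)

(2, 5, 6)


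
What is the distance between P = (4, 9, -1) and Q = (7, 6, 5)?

d = √[(x₂-x₁)² + (y₂-y₁)² + (z₂-z₁)²]
  = √[3² + (-3)² + 6²]
  = √[9 + 9 + 36]
  = √54
  ≈ 7.348

7.348


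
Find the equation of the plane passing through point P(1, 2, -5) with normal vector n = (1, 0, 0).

The plane through P with normal n = (a, b, c) satisfies n·(r - P) = 0,
i.e. ax + by + cz = a·x₀ + b·y₀ + c·z₀.
d = 1·1 + 0·2 + 0·(-5)
  = 1 + 0 + 0
  = 1
Equation: x = 1

x = 1


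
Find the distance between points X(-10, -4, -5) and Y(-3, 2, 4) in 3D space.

d = √[(x₂-x₁)² + (y₂-y₁)² + (z₂-z₁)²]
  = √[7² + 6² + 9²]
  = √[49 + 36 + 81]
  = √166
  ≈ 12.88

12.88


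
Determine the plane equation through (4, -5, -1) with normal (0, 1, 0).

The plane through P with normal n = (a, b, c) satisfies n·(r - P) = 0,
i.e. ax + by + cz = a·x₀ + b·y₀ + c·z₀.
d = 0·4 + 1·(-5) + 0·(-1)
  = 0 - 5 + 0
  = -5
Equation: y = -5

y = -5


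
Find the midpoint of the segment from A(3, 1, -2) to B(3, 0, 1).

M = ((x₁+x₂)/2, (y₁+y₂)/2, (z₁+z₂)/2)
  = ((3 + 3)/2, (1 + 0)/2, (-2 + 1)/2)
  = (6/2, 1/2, -1/2)
  = (3, 0.5, -0.5)

(3, 0.5, -0.5)


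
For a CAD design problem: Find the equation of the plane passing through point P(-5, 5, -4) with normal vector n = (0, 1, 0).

The plane through P with normal n = (a, b, c) satisfies n·(r - P) = 0,
i.e. ax + by + cz = a·x₀ + b·y₀ + c·z₀.
d = 0·(-5) + 1·5 + 0·(-4)
  = 0 + 5 + 0
  = 5
Equation: y = 5

y = 5


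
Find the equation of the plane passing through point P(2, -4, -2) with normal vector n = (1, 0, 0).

The plane through P with normal n = (a, b, c) satisfies n·(r - P) = 0,
i.e. ax + by + cz = a·x₀ + b·y₀ + c·z₀.
d = 1·2 + 0·(-4) + 0·(-2)
  = 2 + 0 + 0
  = 2
Equation: x = 2

x = 2


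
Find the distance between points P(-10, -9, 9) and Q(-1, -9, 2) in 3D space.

d = √[(x₂-x₁)² + (y₂-y₁)² + (z₂-z₁)²]
  = √[9² + 0² + (-7)²]
  = √[81 + 0 + 49]
  = √130
  ≈ 11.4

11.4


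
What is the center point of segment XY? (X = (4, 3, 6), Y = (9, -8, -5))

M = ((x₁+x₂)/2, (y₁+y₂)/2, (z₁+z₂)/2)
  = ((4 + 9)/2, (3 - 8)/2, (6 - 5)/2)
  = (13/2, -5/2, 1/2)
  = (6.5, -2.5, 0.5)

(6.5, -2.5, 0.5)


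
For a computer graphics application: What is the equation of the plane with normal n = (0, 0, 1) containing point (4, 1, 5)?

The plane through P with normal n = (a, b, c) satisfies n·(r - P) = 0,
i.e. ax + by + cz = a·x₀ + b·y₀ + c·z₀.
d = 0·4 + 0·1 + 1·5
  = 0 + 0 + 5
  = 5
Equation: z = 5

z = 5


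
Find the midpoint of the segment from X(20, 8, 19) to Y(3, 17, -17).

M = ((x₁+x₂)/2, (y₁+y₂)/2, (z₁+z₂)/2)
  = ((20 + 3)/2, (8 + 17)/2, (19 - 17)/2)
  = (23/2, 25/2, 2/2)
  = (11.5, 12.5, 1)

(11.5, 12.5, 1)


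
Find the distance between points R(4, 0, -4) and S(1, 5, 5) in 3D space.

d = √[(x₂-x₁)² + (y₂-y₁)² + (z₂-z₁)²]
  = √[(-3)² + 5² + 9²]
  = √[9 + 25 + 81]
  = √115
  ≈ 10.72

10.72


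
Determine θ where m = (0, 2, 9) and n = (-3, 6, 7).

m·n = 0·(-3) + 2·6 + 9·7 = 0 + 12 + 63 = 75
|m| = √(0² + 2² + 9²) = √85 ≈ 9.22
|n| = √((-3)² + 6² + 7²) = √94 ≈ 9.695
cos θ = (m·n)/(|m||n|) = 75/(9.22·9.695) ≈ 0.8391
θ = arccos(0.8391) ≈ 32.96°

32.96°


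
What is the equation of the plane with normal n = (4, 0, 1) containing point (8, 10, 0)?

The plane through P with normal n = (a, b, c) satisfies n·(r - P) = 0,
i.e. ax + by + cz = a·x₀ + b·y₀ + c·z₀.
d = 4·8 + 0·10 + 1·0
  = 32 + 0 + 0
  = 32
Equation: 4x + z = 32

4x + z = 32


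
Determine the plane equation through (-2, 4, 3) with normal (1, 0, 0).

The plane through P with normal n = (a, b, c) satisfies n·(r - P) = 0,
i.e. ax + by + cz = a·x₀ + b·y₀ + c·z₀.
d = 1·(-2) + 0·4 + 0·3
  = -2 + 0 + 0
  = -2
Equation: x = -2

x = -2


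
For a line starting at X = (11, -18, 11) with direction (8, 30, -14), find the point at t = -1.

P(t) = X + t·d
  = (11 + 8·(-1), -18 + 30·(-1), 11 + (-14)·(-1))
  = (11 - 8, -18 - 30, 11 + 14)
  = (3, -48, 25)

(3, -48, 25)


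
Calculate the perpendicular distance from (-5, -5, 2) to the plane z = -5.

distance = |a·x₀ + b·y₀ + c·z₀ - d| / √(a² + b² + c²)
  = |0·(-5) + 0·(-5) + 1·2 - (-5)| / √(0² + 0² + 1²)
  = |0 + 0 + 2 + 5| / √(0 + 0 + 1)
  = |7| / √1
  = 7 / 1
  ≈ 7

7


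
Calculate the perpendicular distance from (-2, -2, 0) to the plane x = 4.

distance = |a·x₀ + b·y₀ + c·z₀ - d| / √(a² + b² + c²)
  = |1·(-2) + 0·(-2) + 0·0 - 4| / √(1² + 0² + 0²)
  = |-2 + 0 + 0 - 4| / √(1 + 0 + 0)
  = |-6| / √1
  = 6 / 1
  ≈ 6

6


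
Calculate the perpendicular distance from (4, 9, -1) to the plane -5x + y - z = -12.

distance = |a·x₀ + b·y₀ + c·z₀ - d| / √(a² + b² + c²)
  = |(-5)·4 + 1·9 + (-1)·(-1) - (-12)| / √((-5)² + 1² + (-1)²)
  = |-20 + 9 + 1 + 12| / √(25 + 1 + 1)
  = |2| / √27
  = 2 / 5.196
  ≈ 0.3849

0.3849


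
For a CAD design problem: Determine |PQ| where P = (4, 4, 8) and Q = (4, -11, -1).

d = √[(x₂-x₁)² + (y₂-y₁)² + (z₂-z₁)²]
  = √[0² + (-15)² + (-9)²]
  = √[0 + 225 + 81]
  = √306
  ≈ 17.49

17.49


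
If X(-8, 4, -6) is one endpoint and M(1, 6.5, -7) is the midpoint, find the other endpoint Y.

Y = 2M - X
  = (2·1 - (-8), 2·6.5 - 4, 2·(-7) - (-6))
  = (2 + 8, 13 - 4, -14 + 6)
  = (10, 9, -8)

(10, 9, -8)


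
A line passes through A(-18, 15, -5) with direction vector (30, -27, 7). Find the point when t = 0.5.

P(t) = A + t·d
  = (-18 + 30·0.5, 15 + (-27)·0.5, -5 + 7·0.5)
  = (-18 + 15, 15 - 13.5, -5 + 3.5)
  = (-3, 1.5, -1.5)

(-3, 1.5, -1.5)


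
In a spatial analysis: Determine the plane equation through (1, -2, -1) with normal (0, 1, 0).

The plane through P with normal n = (a, b, c) satisfies n·(r - P) = 0,
i.e. ax + by + cz = a·x₀ + b·y₀ + c·z₀.
d = 0·1 + 1·(-2) + 0·(-1)
  = 0 - 2 + 0
  = -2
Equation: y = -2

y = -2


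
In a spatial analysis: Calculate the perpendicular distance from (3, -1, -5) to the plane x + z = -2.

distance = |a·x₀ + b·y₀ + c·z₀ - d| / √(a² + b² + c²)
  = |1·3 + 0·(-1) + 1·(-5) - (-2)| / √(1² + 0² + 1²)
  = |3 + 0 - 5 + 2| / √(1 + 0 + 1)
  = |0| / √2
  = 0 / 1.414
  ≈ 0

0


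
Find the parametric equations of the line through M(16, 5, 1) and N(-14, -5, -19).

Direction vector d = N - M = (-14 - 16, -5 - 5, -19 - 1) = (-30, -10, -20)
Parametric form r = M + t·d:
x = 16 - 30t, y = 5 - 10t, z = 1 - 20t

x = 16 - 30t, y = 5 - 10t, z = 1 - 20t


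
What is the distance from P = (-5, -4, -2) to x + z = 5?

distance = |a·x₀ + b·y₀ + c·z₀ - d| / √(a² + b² + c²)
  = |1·(-5) + 0·(-4) + 1·(-2) - 5| / √(1² + 0² + 1²)
  = |-5 + 0 - 2 - 5| / √(1 + 0 + 1)
  = |-12| / √2
  = 12 / 1.414
  ≈ 8.485

8.485
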